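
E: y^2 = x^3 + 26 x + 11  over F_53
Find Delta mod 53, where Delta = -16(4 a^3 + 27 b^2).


4 a^3 + 27 b^2 = 4*26^3 + 27*11^2 = 70304 + 3267 = 73571
Delta = -16 * (73571) = -1177136
Delta mod 53 = 47

Delta = 47 (mod 53)


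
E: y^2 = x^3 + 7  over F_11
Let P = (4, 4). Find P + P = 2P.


Doubling: s = (3 x1^2 + a) / (2 y1)
s = (3*4^2 + 0) / (2*4) mod 11 = 6
x3 = s^2 - 2 x1 mod 11 = 6^2 - 2*4 = 6
y3 = s (x1 - x3) - y1 mod 11 = 6 * (4 - 6) - 4 = 6

2P = (6, 6)


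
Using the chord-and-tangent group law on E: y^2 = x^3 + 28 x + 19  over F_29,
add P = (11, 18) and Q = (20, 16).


P != Q, so use the chord formula.
s = (y2 - y1) / (x2 - x1) = (27) / (9) mod 29 = 3
x3 = s^2 - x1 - x2 mod 29 = 3^2 - 11 - 20 = 7
y3 = s (x1 - x3) - y1 mod 29 = 3 * (11 - 7) - 18 = 23

P + Q = (7, 23)


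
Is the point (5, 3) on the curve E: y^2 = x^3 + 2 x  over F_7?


Check whether y^2 = x^3 + 2 x + 0 (mod 7) for (x, y) = (5, 3).
LHS: y^2 = 3^2 mod 7 = 2
RHS: x^3 + 2 x + 0 = 5^3 + 2*5 + 0 mod 7 = 2
LHS = RHS

Yes, on the curve


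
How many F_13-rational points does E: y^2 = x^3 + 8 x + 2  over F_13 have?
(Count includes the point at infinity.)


For each x in F_13, count y with y^2 = x^3 + 8 x + 2 mod 13:
  x = 2: RHS = 0, y in [0]  -> 1 point(s)
  x = 3: RHS = 1, y in [1, 12]  -> 2 point(s)
  x = 9: RHS = 10, y in [6, 7]  -> 2 point(s)
  x = 10: RHS = 3, y in [4, 9]  -> 2 point(s)
  x = 11: RHS = 4, y in [2, 11]  -> 2 point(s)
Affine points: 9. Add the point at infinity: total = 10.

#E(F_13) = 10


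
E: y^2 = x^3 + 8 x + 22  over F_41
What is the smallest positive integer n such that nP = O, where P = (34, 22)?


Compute successive multiples of P until we hit O:
  1P = (34, 22)
  2P = (23, 27)
  3P = (33, 26)
  4P = (31, 7)
  5P = (1, 20)
  6P = (24, 37)
  7P = (16, 33)
  8P = (12, 1)
  ... (continuing to 26P)
  26P = O

ord(P) = 26


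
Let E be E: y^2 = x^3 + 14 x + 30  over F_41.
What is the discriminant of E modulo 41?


4 a^3 + 27 b^2 = 4*14^3 + 27*30^2 = 10976 + 24300 = 35276
Delta = -16 * (35276) = -564416
Delta mod 41 = 31

Delta = 31 (mod 41)


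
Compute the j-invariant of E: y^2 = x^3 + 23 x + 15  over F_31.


Delta = -16(4 a^3 + 27 b^2) mod 31 = 17
-1728 * (4 a)^3 = -1728 * (4*23)^3 mod 31 = 23
j = 23 * 17^(-1) mod 31 = 5

j = 5 (mod 31)


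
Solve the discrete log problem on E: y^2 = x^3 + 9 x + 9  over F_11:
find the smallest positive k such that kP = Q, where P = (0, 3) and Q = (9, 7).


Enumerate multiples of P until we hit Q = (9, 7):
  1P = (0, 3)
  2P = (5, 6)
  3P = (9, 7)
Match found at i = 3.

k = 3


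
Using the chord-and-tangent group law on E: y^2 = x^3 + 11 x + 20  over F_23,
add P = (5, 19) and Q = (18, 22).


P != Q, so use the chord formula.
s = (y2 - y1) / (x2 - x1) = (3) / (13) mod 23 = 2
x3 = s^2 - x1 - x2 mod 23 = 2^2 - 5 - 18 = 4
y3 = s (x1 - x3) - y1 mod 23 = 2 * (5 - 4) - 19 = 6

P + Q = (4, 6)


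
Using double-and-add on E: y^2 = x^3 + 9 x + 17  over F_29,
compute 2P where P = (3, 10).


k = 2 = 10_2 (binary, LSB first: 01)
Double-and-add from P = (3, 10):
  bit 0 = 0: acc unchanged = O
  bit 1 = 1: acc = O + (10, 18) = (10, 18)

2P = (10, 18)


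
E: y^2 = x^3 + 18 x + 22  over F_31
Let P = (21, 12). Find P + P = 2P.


Doubling: s = (3 x1^2 + a) / (2 y1)
s = (3*21^2 + 18) / (2*12) mod 31 = 21
x3 = s^2 - 2 x1 mod 31 = 21^2 - 2*21 = 27
y3 = s (x1 - x3) - y1 mod 31 = 21 * (21 - 27) - 12 = 17

2P = (27, 17)


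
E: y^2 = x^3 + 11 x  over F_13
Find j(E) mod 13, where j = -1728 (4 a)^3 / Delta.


Delta = -16(4 a^3 + 27 b^2) mod 13 = 5
-1728 * (4 a)^3 = -1728 * (4*11)^3 mod 13 = 8
j = 8 * 5^(-1) mod 13 = 12

j = 12 (mod 13)


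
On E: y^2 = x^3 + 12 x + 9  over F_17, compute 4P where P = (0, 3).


k = 4 = 100_2 (binary, LSB first: 001)
Double-and-add from P = (0, 3):
  bit 0 = 0: acc unchanged = O
  bit 1 = 0: acc unchanged = O
  bit 2 = 1: acc = O + (0, 14) = (0, 14)

4P = (0, 14)


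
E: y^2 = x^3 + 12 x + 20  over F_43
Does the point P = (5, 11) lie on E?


Check whether y^2 = x^3 + 12 x + 20 (mod 43) for (x, y) = (5, 11).
LHS: y^2 = 11^2 mod 43 = 35
RHS: x^3 + 12 x + 20 = 5^3 + 12*5 + 20 mod 43 = 33
LHS != RHS

No, not on the curve


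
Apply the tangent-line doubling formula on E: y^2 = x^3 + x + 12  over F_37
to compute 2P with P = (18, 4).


Doubling: s = (3 x1^2 + a) / (2 y1)
s = (3*18^2 + 1) / (2*4) mod 37 = 6
x3 = s^2 - 2 x1 mod 37 = 6^2 - 2*18 = 0
y3 = s (x1 - x3) - y1 mod 37 = 6 * (18 - 0) - 4 = 30

2P = (0, 30)


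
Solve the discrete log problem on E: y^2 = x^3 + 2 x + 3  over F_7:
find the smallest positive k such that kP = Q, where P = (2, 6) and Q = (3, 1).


Enumerate multiples of P until we hit Q = (3, 1):
  1P = (2, 6)
  2P = (3, 1)
Match found at i = 2.

k = 2


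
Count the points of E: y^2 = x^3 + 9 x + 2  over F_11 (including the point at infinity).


For each x in F_11, count y with y^2 = x^3 + 9 x + 2 mod 11:
  x = 1: RHS = 1, y in [1, 10]  -> 2 point(s)
  x = 3: RHS = 1, y in [1, 10]  -> 2 point(s)
  x = 4: RHS = 3, y in [5, 6]  -> 2 point(s)
  x = 7: RHS = 1, y in [1, 10]  -> 2 point(s)
  x = 8: RHS = 3, y in [5, 6]  -> 2 point(s)
  x = 9: RHS = 9, y in [3, 8]  -> 2 point(s)
  x = 10: RHS = 3, y in [5, 6]  -> 2 point(s)
Affine points: 14. Add the point at infinity: total = 15.

#E(F_11) = 15


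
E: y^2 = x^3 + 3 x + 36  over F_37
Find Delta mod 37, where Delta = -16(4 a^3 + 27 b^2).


4 a^3 + 27 b^2 = 4*3^3 + 27*36^2 = 108 + 34992 = 35100
Delta = -16 * (35100) = -561600
Delta mod 37 = 23

Delta = 23 (mod 37)


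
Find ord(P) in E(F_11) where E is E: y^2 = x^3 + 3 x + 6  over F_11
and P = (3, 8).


Compute successive multiples of P until we hit O:
  1P = (3, 8)
  2P = (8, 6)
  3P = (5, 6)
  4P = (4, 4)
  5P = (9, 5)
  6P = (2, 8)
  7P = (6, 3)
  8P = (6, 8)
  ... (continuing to 15P)
  15P = O

ord(P) = 15


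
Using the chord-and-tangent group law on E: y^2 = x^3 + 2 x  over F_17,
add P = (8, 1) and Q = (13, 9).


P != Q, so use the chord formula.
s = (y2 - y1) / (x2 - x1) = (8) / (5) mod 17 = 5
x3 = s^2 - x1 - x2 mod 17 = 5^2 - 8 - 13 = 4
y3 = s (x1 - x3) - y1 mod 17 = 5 * (8 - 4) - 1 = 2

P + Q = (4, 2)


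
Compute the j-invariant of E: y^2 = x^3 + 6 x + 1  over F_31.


Delta = -16(4 a^3 + 27 b^2) mod 31 = 4
-1728 * (4 a)^3 = -1728 * (4*6)^3 mod 31 = 15
j = 15 * 4^(-1) mod 31 = 27

j = 27 (mod 31)


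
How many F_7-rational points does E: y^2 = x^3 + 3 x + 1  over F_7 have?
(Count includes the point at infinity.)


For each x in F_7, count y with y^2 = x^3 + 3 x + 1 mod 7:
  x = 0: RHS = 1, y in [1, 6]  -> 2 point(s)
  x = 2: RHS = 1, y in [1, 6]  -> 2 point(s)
  x = 3: RHS = 2, y in [3, 4]  -> 2 point(s)
  x = 4: RHS = 0, y in [0]  -> 1 point(s)
  x = 5: RHS = 1, y in [1, 6]  -> 2 point(s)
  x = 6: RHS = 4, y in [2, 5]  -> 2 point(s)
Affine points: 11. Add the point at infinity: total = 12.

#E(F_7) = 12


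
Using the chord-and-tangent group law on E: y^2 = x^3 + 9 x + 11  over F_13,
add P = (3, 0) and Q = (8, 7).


P != Q, so use the chord formula.
s = (y2 - y1) / (x2 - x1) = (7) / (5) mod 13 = 4
x3 = s^2 - x1 - x2 mod 13 = 4^2 - 3 - 8 = 5
y3 = s (x1 - x3) - y1 mod 13 = 4 * (3 - 5) - 0 = 5

P + Q = (5, 5)


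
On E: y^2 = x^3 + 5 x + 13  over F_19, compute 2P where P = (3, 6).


Doubling: s = (3 x1^2 + a) / (2 y1)
s = (3*3^2 + 5) / (2*6) mod 19 = 9
x3 = s^2 - 2 x1 mod 19 = 9^2 - 2*3 = 18
y3 = s (x1 - x3) - y1 mod 19 = 9 * (3 - 18) - 6 = 11

2P = (18, 11)


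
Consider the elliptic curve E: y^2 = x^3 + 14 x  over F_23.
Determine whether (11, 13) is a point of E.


Check whether y^2 = x^3 + 14 x + 0 (mod 23) for (x, y) = (11, 13).
LHS: y^2 = 13^2 mod 23 = 8
RHS: x^3 + 14 x + 0 = 11^3 + 14*11 + 0 mod 23 = 13
LHS != RHS

No, not on the curve


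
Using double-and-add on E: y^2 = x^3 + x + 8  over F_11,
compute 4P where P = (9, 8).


k = 4 = 100_2 (binary, LSB first: 001)
Double-and-add from P = (9, 8):
  bit 0 = 0: acc unchanged = O
  bit 1 = 0: acc unchanged = O
  bit 2 = 1: acc = O + (9, 8) = (9, 8)

4P = (9, 8)


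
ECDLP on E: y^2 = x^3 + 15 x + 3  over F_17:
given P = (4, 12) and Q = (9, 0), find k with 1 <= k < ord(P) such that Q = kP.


Enumerate multiples of P until we hit Q = (9, 0):
  1P = (4, 12)
  2P = (5, 13)
  3P = (9, 0)
Match found at i = 3.

k = 3


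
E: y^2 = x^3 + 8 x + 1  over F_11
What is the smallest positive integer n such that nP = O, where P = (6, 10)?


Compute successive multiples of P until we hit O:
  1P = (6, 10)
  2P = (8, 7)
  3P = (2, 6)
  4P = (4, 3)
  5P = (5, 10)
  6P = (0, 1)
  7P = (10, 6)
  8P = (7, 2)
  ... (continuing to 17P)
  17P = O

ord(P) = 17


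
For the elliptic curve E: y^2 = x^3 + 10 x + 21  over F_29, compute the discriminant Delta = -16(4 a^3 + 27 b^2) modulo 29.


4 a^3 + 27 b^2 = 4*10^3 + 27*21^2 = 4000 + 11907 = 15907
Delta = -16 * (15907) = -254512
Delta mod 29 = 21

Delta = 21 (mod 29)


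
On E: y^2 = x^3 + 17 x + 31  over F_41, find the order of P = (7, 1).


Compute successive multiples of P until we hit O:
  1P = (7, 1)
  2P = (27, 40)
  3P = (23, 17)
  4P = (12, 35)
  5P = (1, 7)
  6P = (34, 26)
  7P = (8, 33)
  8P = (25, 38)
  ... (continuing to 44P)
  44P = O

ord(P) = 44


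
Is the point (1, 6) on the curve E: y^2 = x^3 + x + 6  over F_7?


Check whether y^2 = x^3 + 1 x + 6 (mod 7) for (x, y) = (1, 6).
LHS: y^2 = 6^2 mod 7 = 1
RHS: x^3 + 1 x + 6 = 1^3 + 1*1 + 6 mod 7 = 1
LHS = RHS

Yes, on the curve


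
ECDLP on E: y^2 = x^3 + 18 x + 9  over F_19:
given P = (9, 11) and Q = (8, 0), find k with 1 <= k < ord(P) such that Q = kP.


Enumerate multiples of P until we hit Q = (8, 0):
  1P = (9, 11)
  2P = (8, 0)
Match found at i = 2.

k = 2


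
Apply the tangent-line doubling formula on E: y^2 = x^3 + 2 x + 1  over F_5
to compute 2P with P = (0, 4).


Doubling: s = (3 x1^2 + a) / (2 y1)
s = (3*0^2 + 2) / (2*4) mod 5 = 4
x3 = s^2 - 2 x1 mod 5 = 4^2 - 2*0 = 1
y3 = s (x1 - x3) - y1 mod 5 = 4 * (0 - 1) - 4 = 2

2P = (1, 2)


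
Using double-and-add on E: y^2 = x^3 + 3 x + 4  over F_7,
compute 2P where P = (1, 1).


k = 2 = 10_2 (binary, LSB first: 01)
Double-and-add from P = (1, 1):
  bit 0 = 0: acc unchanged = O
  bit 1 = 1: acc = O + (0, 2) = (0, 2)

2P = (0, 2)


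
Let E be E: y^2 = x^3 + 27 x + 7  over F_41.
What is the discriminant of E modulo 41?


4 a^3 + 27 b^2 = 4*27^3 + 27*7^2 = 78732 + 1323 = 80055
Delta = -16 * (80055) = -1280880
Delta mod 41 = 1

Delta = 1 (mod 41)


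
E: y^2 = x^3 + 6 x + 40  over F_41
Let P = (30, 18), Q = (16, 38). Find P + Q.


P != Q, so use the chord formula.
s = (y2 - y1) / (x2 - x1) = (20) / (27) mod 41 = 22
x3 = s^2 - x1 - x2 mod 41 = 22^2 - 30 - 16 = 28
y3 = s (x1 - x3) - y1 mod 41 = 22 * (30 - 28) - 18 = 26

P + Q = (28, 26)


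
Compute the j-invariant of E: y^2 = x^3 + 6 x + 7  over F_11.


Delta = -16(4 a^3 + 27 b^2) mod 11 = 10
-1728 * (4 a)^3 = -1728 * (4*6)^3 mod 11 = 3
j = 3 * 10^(-1) mod 11 = 8

j = 8 (mod 11)


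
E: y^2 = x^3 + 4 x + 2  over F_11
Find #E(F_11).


For each x in F_11, count y with y^2 = x^3 + 4 x + 2 mod 11:
  x = 4: RHS = 5, y in [4, 7]  -> 2 point(s)
  x = 5: RHS = 4, y in [2, 9]  -> 2 point(s)
  x = 6: RHS = 0, y in [0]  -> 1 point(s)
Affine points: 5. Add the point at infinity: total = 6.

#E(F_11) = 6


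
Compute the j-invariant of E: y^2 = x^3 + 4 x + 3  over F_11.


Delta = -16(4 a^3 + 27 b^2) mod 11 = 2
-1728 * (4 a)^3 = -1728 * (4*4)^3 mod 11 = 7
j = 7 * 2^(-1) mod 11 = 9

j = 9 (mod 11)


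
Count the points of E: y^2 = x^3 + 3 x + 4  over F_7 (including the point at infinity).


For each x in F_7, count y with y^2 = x^3 + 3 x + 4 mod 7:
  x = 0: RHS = 4, y in [2, 5]  -> 2 point(s)
  x = 1: RHS = 1, y in [1, 6]  -> 2 point(s)
  x = 2: RHS = 4, y in [2, 5]  -> 2 point(s)
  x = 5: RHS = 4, y in [2, 5]  -> 2 point(s)
  x = 6: RHS = 0, y in [0]  -> 1 point(s)
Affine points: 9. Add the point at infinity: total = 10.

#E(F_7) = 10


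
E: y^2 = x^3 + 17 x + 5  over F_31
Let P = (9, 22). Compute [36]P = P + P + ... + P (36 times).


k = 36 = 100100_2 (binary, LSB first: 001001)
Double-and-add from P = (9, 22):
  bit 0 = 0: acc unchanged = O
  bit 1 = 0: acc unchanged = O
  bit 2 = 1: acc = O + (25, 20) = (25, 20)
  bit 3 = 0: acc unchanged = (25, 20)
  bit 4 = 0: acc unchanged = (25, 20)
  bit 5 = 1: acc = (25, 20) + (13, 6) = (9, 9)

36P = (9, 9)


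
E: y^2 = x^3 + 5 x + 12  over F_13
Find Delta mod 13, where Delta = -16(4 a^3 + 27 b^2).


4 a^3 + 27 b^2 = 4*5^3 + 27*12^2 = 500 + 3888 = 4388
Delta = -16 * (4388) = -70208
Delta mod 13 = 5

Delta = 5 (mod 13)


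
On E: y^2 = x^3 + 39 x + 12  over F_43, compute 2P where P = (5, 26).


Doubling: s = (3 x1^2 + a) / (2 y1)
s = (3*5^2 + 39) / (2*26) mod 43 = 27
x3 = s^2 - 2 x1 mod 43 = 27^2 - 2*5 = 31
y3 = s (x1 - x3) - y1 mod 43 = 27 * (5 - 31) - 26 = 3

2P = (31, 3)


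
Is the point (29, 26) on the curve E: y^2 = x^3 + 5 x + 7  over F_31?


Check whether y^2 = x^3 + 5 x + 7 (mod 31) for (x, y) = (29, 26).
LHS: y^2 = 26^2 mod 31 = 25
RHS: x^3 + 5 x + 7 = 29^3 + 5*29 + 7 mod 31 = 20
LHS != RHS

No, not on the curve


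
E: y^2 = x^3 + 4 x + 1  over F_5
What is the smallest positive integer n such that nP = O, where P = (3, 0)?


Compute successive multiples of P until we hit O:
  1P = (3, 0)
  2P = O

ord(P) = 2


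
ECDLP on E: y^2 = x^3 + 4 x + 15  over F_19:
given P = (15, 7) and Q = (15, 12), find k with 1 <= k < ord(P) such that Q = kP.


Enumerate multiples of P until we hit Q = (15, 12):
  1P = (15, 7)
  2P = (9, 18)
  3P = (1, 18)
  4P = (1, 1)
  5P = (9, 1)
  6P = (15, 12)
Match found at i = 6.

k = 6


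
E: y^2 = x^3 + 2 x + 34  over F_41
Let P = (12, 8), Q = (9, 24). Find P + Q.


P != Q, so use the chord formula.
s = (y2 - y1) / (x2 - x1) = (16) / (38) mod 41 = 22
x3 = s^2 - x1 - x2 mod 41 = 22^2 - 12 - 9 = 12
y3 = s (x1 - x3) - y1 mod 41 = 22 * (12 - 12) - 8 = 33

P + Q = (12, 33)


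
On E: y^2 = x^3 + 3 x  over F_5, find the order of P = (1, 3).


Compute successive multiples of P until we hit O:
  1P = (1, 3)
  2P = (4, 4)
  3P = (4, 1)
  4P = (1, 2)
  5P = O

ord(P) = 5


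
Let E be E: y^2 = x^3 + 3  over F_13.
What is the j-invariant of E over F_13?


Delta = -16(4 a^3 + 27 b^2) mod 13 = 12
-1728 * (4 a)^3 = -1728 * (4*0)^3 mod 13 = 0
j = 0 * 12^(-1) mod 13 = 0

j = 0 (mod 13)


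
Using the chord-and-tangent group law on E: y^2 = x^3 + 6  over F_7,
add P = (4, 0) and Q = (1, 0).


P != Q, so use the chord formula.
s = (y2 - y1) / (x2 - x1) = (0) / (4) mod 7 = 0
x3 = s^2 - x1 - x2 mod 7 = 0^2 - 4 - 1 = 2
y3 = s (x1 - x3) - y1 mod 7 = 0 * (4 - 2) - 0 = 0

P + Q = (2, 0)


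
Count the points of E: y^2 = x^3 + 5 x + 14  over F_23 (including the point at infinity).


For each x in F_23, count y with y^2 = x^3 + 5 x + 14 mod 23:
  x = 2: RHS = 9, y in [3, 20]  -> 2 point(s)
  x = 4: RHS = 6, y in [11, 12]  -> 2 point(s)
  x = 5: RHS = 3, y in [7, 16]  -> 2 point(s)
  x = 7: RHS = 1, y in [1, 22]  -> 2 point(s)
  x = 9: RHS = 6, y in [11, 12]  -> 2 point(s)
  x = 10: RHS = 6, y in [11, 12]  -> 2 point(s)
  x = 12: RHS = 8, y in [10, 13]  -> 2 point(s)
  x = 16: RHS = 4, y in [2, 21]  -> 2 point(s)
  x = 18: RHS = 2, y in [5, 18]  -> 2 point(s)
  x = 20: RHS = 18, y in [8, 15]  -> 2 point(s)
  x = 22: RHS = 8, y in [10, 13]  -> 2 point(s)
Affine points: 22. Add the point at infinity: total = 23.

#E(F_23) = 23


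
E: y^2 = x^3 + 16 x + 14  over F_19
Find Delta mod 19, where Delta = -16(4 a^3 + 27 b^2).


4 a^3 + 27 b^2 = 4*16^3 + 27*14^2 = 16384 + 5292 = 21676
Delta = -16 * (21676) = -346816
Delta mod 19 = 10

Delta = 10 (mod 19)


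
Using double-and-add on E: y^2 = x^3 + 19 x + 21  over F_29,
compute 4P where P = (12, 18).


k = 4 = 100_2 (binary, LSB first: 001)
Double-and-add from P = (12, 18):
  bit 0 = 0: acc unchanged = O
  bit 1 = 0: acc unchanged = O
  bit 2 = 1: acc = O + (12, 18) = (12, 18)

4P = (12, 18)


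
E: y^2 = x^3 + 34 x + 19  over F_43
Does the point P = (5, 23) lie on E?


Check whether y^2 = x^3 + 34 x + 19 (mod 43) for (x, y) = (5, 23).
LHS: y^2 = 23^2 mod 43 = 13
RHS: x^3 + 34 x + 19 = 5^3 + 34*5 + 19 mod 43 = 13
LHS = RHS

Yes, on the curve


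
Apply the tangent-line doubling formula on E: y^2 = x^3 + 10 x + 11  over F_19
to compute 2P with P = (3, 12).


Doubling: s = (3 x1^2 + a) / (2 y1)
s = (3*3^2 + 10) / (2*12) mod 19 = 15
x3 = s^2 - 2 x1 mod 19 = 15^2 - 2*3 = 10
y3 = s (x1 - x3) - y1 mod 19 = 15 * (3 - 10) - 12 = 16

2P = (10, 16)


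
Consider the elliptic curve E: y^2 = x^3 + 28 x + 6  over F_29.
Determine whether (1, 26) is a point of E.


Check whether y^2 = x^3 + 28 x + 6 (mod 29) for (x, y) = (1, 26).
LHS: y^2 = 26^2 mod 29 = 9
RHS: x^3 + 28 x + 6 = 1^3 + 28*1 + 6 mod 29 = 6
LHS != RHS

No, not on the curve


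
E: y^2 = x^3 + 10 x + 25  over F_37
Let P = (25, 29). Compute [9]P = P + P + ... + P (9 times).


k = 9 = 1001_2 (binary, LSB first: 1001)
Double-and-add from P = (25, 29):
  bit 0 = 1: acc = O + (25, 29) = (25, 29)
  bit 1 = 0: acc unchanged = (25, 29)
  bit 2 = 0: acc unchanged = (25, 29)
  bit 3 = 1: acc = (25, 29) + (0, 5) = (16, 27)

9P = (16, 27)


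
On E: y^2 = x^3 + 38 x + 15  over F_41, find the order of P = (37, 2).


Compute successive multiples of P until we hit O:
  1P = (37, 2)
  2P = (9, 26)
  3P = (20, 1)
  4P = (5, 24)
  5P = (7, 3)
  6P = (17, 11)
  7P = (24, 27)
  8P = (23, 31)
  ... (continuing to 34P)
  34P = O

ord(P) = 34


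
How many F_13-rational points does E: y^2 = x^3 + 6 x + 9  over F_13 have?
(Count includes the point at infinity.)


For each x in F_13, count y with y^2 = x^3 + 6 x + 9 mod 13:
  x = 0: RHS = 9, y in [3, 10]  -> 2 point(s)
  x = 1: RHS = 3, y in [4, 9]  -> 2 point(s)
  x = 2: RHS = 3, y in [4, 9]  -> 2 point(s)
  x = 6: RHS = 1, y in [1, 12]  -> 2 point(s)
  x = 7: RHS = 4, y in [2, 11]  -> 2 point(s)
  x = 8: RHS = 10, y in [6, 7]  -> 2 point(s)
  x = 9: RHS = 12, y in [5, 8]  -> 2 point(s)
  x = 10: RHS = 3, y in [4, 9]  -> 2 point(s)
Affine points: 16. Add the point at infinity: total = 17.

#E(F_13) = 17


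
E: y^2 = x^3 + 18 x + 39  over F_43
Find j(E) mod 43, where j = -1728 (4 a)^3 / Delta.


Delta = -16(4 a^3 + 27 b^2) mod 43 = 3
-1728 * (4 a)^3 = -1728 * (4*18)^3 mod 43 = 22
j = 22 * 3^(-1) mod 43 = 36

j = 36 (mod 43)


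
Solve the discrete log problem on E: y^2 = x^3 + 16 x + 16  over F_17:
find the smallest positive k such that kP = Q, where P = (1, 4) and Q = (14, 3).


Enumerate multiples of P until we hit Q = (14, 3):
  1P = (1, 4)
  2P = (14, 14)
  3P = (4, 12)
  4P = (4, 5)
  5P = (14, 3)
Match found at i = 5.

k = 5


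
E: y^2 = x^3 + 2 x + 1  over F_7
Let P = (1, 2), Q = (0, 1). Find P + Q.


P != Q, so use the chord formula.
s = (y2 - y1) / (x2 - x1) = (6) / (6) mod 7 = 1
x3 = s^2 - x1 - x2 mod 7 = 1^2 - 1 - 0 = 0
y3 = s (x1 - x3) - y1 mod 7 = 1 * (1 - 0) - 2 = 6

P + Q = (0, 6)


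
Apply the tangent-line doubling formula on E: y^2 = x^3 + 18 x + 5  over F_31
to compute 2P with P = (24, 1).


Doubling: s = (3 x1^2 + a) / (2 y1)
s = (3*24^2 + 18) / (2*1) mod 31 = 5
x3 = s^2 - 2 x1 mod 31 = 5^2 - 2*24 = 8
y3 = s (x1 - x3) - y1 mod 31 = 5 * (24 - 8) - 1 = 17

2P = (8, 17)


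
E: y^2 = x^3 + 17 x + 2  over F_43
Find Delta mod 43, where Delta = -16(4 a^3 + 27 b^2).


4 a^3 + 27 b^2 = 4*17^3 + 27*2^2 = 19652 + 108 = 19760
Delta = -16 * (19760) = -316160
Delta mod 43 = 19

Delta = 19 (mod 43)


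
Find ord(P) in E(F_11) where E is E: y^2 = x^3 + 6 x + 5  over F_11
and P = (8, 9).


Compute successive multiples of P until we hit O:
  1P = (8, 9)
  2P = (6, 2)
  3P = (1, 10)
  4P = (0, 4)
  5P = (7, 4)
  6P = (10, 3)
  7P = (2, 6)
  8P = (4, 4)
  ... (continuing to 17P)
  17P = O

ord(P) = 17


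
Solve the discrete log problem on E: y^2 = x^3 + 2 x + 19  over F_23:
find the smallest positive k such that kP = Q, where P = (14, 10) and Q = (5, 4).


Enumerate multiples of P until we hit Q = (5, 4):
  1P = (14, 10)
  2P = (20, 20)
  3P = (2, 10)
  4P = (7, 13)
  5P = (5, 19)
  6P = (5, 4)
Match found at i = 6.

k = 6


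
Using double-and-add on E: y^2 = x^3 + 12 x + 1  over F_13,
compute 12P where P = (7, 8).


k = 12 = 1100_2 (binary, LSB first: 0011)
Double-and-add from P = (7, 8):
  bit 0 = 0: acc unchanged = O
  bit 1 = 0: acc unchanged = O
  bit 2 = 1: acc = O + (10, 9) = (10, 9)
  bit 3 = 1: acc = (10, 9) + (6, 4) = (1, 12)

12P = (1, 12)


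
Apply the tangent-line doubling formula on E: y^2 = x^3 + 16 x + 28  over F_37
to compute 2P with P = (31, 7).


Doubling: s = (3 x1^2 + a) / (2 y1)
s = (3*31^2 + 16) / (2*7) mod 37 = 30
x3 = s^2 - 2 x1 mod 37 = 30^2 - 2*31 = 24
y3 = s (x1 - x3) - y1 mod 37 = 30 * (31 - 24) - 7 = 18

2P = (24, 18)


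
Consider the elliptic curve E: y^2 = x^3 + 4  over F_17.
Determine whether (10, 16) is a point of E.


Check whether y^2 = x^3 + 0 x + 4 (mod 17) for (x, y) = (10, 16).
LHS: y^2 = 16^2 mod 17 = 1
RHS: x^3 + 0 x + 4 = 10^3 + 0*10 + 4 mod 17 = 1
LHS = RHS

Yes, on the curve


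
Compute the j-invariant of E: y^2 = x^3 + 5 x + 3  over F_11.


Delta = -16(4 a^3 + 27 b^2) mod 11 = 3
-1728 * (4 a)^3 = -1728 * (4*5)^3 mod 11 = 8
j = 8 * 3^(-1) mod 11 = 10

j = 10 (mod 11)


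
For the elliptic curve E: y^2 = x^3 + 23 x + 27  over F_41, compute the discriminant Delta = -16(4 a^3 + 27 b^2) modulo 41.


4 a^3 + 27 b^2 = 4*23^3 + 27*27^2 = 48668 + 19683 = 68351
Delta = -16 * (68351) = -1093616
Delta mod 41 = 18

Delta = 18 (mod 41)


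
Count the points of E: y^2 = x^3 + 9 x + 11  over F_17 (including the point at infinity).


For each x in F_17, count y with y^2 = x^3 + 9 x + 11 mod 17:
  x = 1: RHS = 4, y in [2, 15]  -> 2 point(s)
  x = 4: RHS = 9, y in [3, 14]  -> 2 point(s)
  x = 6: RHS = 9, y in [3, 14]  -> 2 point(s)
  x = 7: RHS = 9, y in [3, 14]  -> 2 point(s)
  x = 8: RHS = 0, y in [0]  -> 1 point(s)
  x = 10: RHS = 13, y in [8, 9]  -> 2 point(s)
  x = 11: RHS = 13, y in [8, 9]  -> 2 point(s)
  x = 13: RHS = 13, y in [8, 9]  -> 2 point(s)
  x = 14: RHS = 8, y in [5, 12]  -> 2 point(s)
  x = 15: RHS = 2, y in [6, 11]  -> 2 point(s)
  x = 16: RHS = 1, y in [1, 16]  -> 2 point(s)
Affine points: 21. Add the point at infinity: total = 22.

#E(F_17) = 22


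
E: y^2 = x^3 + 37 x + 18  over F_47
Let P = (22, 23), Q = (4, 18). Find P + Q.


P != Q, so use the chord formula.
s = (y2 - y1) / (x2 - x1) = (42) / (29) mod 47 = 29
x3 = s^2 - x1 - x2 mod 47 = 29^2 - 22 - 4 = 16
y3 = s (x1 - x3) - y1 mod 47 = 29 * (22 - 16) - 23 = 10

P + Q = (16, 10)


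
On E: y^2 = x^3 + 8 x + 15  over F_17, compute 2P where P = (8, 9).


Doubling: s = (3 x1^2 + a) / (2 y1)
s = (3*8^2 + 8) / (2*9) mod 17 = 13
x3 = s^2 - 2 x1 mod 17 = 13^2 - 2*8 = 0
y3 = s (x1 - x3) - y1 mod 17 = 13 * (8 - 0) - 9 = 10

2P = (0, 10)


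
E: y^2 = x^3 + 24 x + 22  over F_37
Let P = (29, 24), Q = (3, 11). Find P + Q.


P != Q, so use the chord formula.
s = (y2 - y1) / (x2 - x1) = (24) / (11) mod 37 = 19
x3 = s^2 - x1 - x2 mod 37 = 19^2 - 29 - 3 = 33
y3 = s (x1 - x3) - y1 mod 37 = 19 * (29 - 33) - 24 = 11

P + Q = (33, 11)


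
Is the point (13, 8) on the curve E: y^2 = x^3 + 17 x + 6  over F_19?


Check whether y^2 = x^3 + 17 x + 6 (mod 19) for (x, y) = (13, 8).
LHS: y^2 = 8^2 mod 19 = 7
RHS: x^3 + 17 x + 6 = 13^3 + 17*13 + 6 mod 19 = 11
LHS != RHS

No, not on the curve


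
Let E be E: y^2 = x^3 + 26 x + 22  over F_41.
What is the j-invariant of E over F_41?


Delta = -16(4 a^3 + 27 b^2) mod 41 = 24
-1728 * (4 a)^3 = -1728 * (4*26)^3 mod 41 = 31
j = 31 * 24^(-1) mod 41 = 3

j = 3 (mod 41)


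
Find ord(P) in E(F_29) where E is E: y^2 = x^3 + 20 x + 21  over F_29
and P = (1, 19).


Compute successive multiples of P until we hit O:
  1P = (1, 19)
  2P = (21, 4)
  3P = (13, 19)
  4P = (15, 10)
  5P = (18, 23)
  6P = (23, 27)
  7P = (14, 0)
  8P = (23, 2)
  ... (continuing to 14P)
  14P = O

ord(P) = 14


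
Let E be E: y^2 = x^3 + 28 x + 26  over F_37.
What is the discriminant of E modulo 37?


4 a^3 + 27 b^2 = 4*28^3 + 27*26^2 = 87808 + 18252 = 106060
Delta = -16 * (106060) = -1696960
Delta mod 37 = 8

Delta = 8 (mod 37)


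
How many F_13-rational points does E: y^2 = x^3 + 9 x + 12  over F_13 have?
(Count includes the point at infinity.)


For each x in F_13, count y with y^2 = x^3 + 9 x + 12 mod 13:
  x = 0: RHS = 12, y in [5, 8]  -> 2 point(s)
  x = 1: RHS = 9, y in [3, 10]  -> 2 point(s)
  x = 2: RHS = 12, y in [5, 8]  -> 2 point(s)
  x = 3: RHS = 1, y in [1, 12]  -> 2 point(s)
  x = 5: RHS = 0, y in [0]  -> 1 point(s)
  x = 6: RHS = 9, y in [3, 10]  -> 2 point(s)
  x = 9: RHS = 3, y in [4, 9]  -> 2 point(s)
  x = 10: RHS = 10, y in [6, 7]  -> 2 point(s)
  x = 11: RHS = 12, y in [5, 8]  -> 2 point(s)
Affine points: 17. Add the point at infinity: total = 18.

#E(F_13) = 18


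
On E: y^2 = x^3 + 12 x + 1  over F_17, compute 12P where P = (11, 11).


k = 12 = 1100_2 (binary, LSB first: 0011)
Double-and-add from P = (11, 11):
  bit 0 = 0: acc unchanged = O
  bit 1 = 0: acc unchanged = O
  bit 2 = 1: acc = O + (5, 13) = (5, 13)
  bit 3 = 1: acc = (5, 13) + (6, 0) = (5, 4)

12P = (5, 4)


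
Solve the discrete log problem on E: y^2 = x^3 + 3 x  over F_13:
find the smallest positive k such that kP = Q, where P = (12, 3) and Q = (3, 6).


Enumerate multiples of P until we hit Q = (3, 6):
  1P = (12, 3)
  2P = (3, 6)
Match found at i = 2.

k = 2


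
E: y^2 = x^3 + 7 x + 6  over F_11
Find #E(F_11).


For each x in F_11, count y with y^2 = x^3 + 7 x + 6 mod 11:
  x = 1: RHS = 3, y in [5, 6]  -> 2 point(s)
  x = 5: RHS = 1, y in [1, 10]  -> 2 point(s)
  x = 6: RHS = 0, y in [0]  -> 1 point(s)
  x = 10: RHS = 9, y in [3, 8]  -> 2 point(s)
Affine points: 7. Add the point at infinity: total = 8.

#E(F_11) = 8


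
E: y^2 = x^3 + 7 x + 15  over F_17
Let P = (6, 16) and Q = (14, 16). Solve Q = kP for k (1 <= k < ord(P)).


Enumerate multiples of P until we hit Q = (14, 16):
  1P = (6, 16)
  2P = (9, 12)
  3P = (0, 10)
  4P = (12, 12)
  5P = (7, 13)
  6P = (13, 5)
  7P = (14, 16)
Match found at i = 7.

k = 7


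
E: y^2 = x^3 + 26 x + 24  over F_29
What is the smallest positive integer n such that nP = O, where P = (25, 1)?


Compute successive multiples of P until we hit O:
  1P = (25, 1)
  2P = (14, 0)
  3P = (25, 28)
  4P = O

ord(P) = 4


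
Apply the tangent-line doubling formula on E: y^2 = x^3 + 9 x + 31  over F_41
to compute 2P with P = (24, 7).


Doubling: s = (3 x1^2 + a) / (2 y1)
s = (3*24^2 + 9) / (2*7) mod 41 = 4
x3 = s^2 - 2 x1 mod 41 = 4^2 - 2*24 = 9
y3 = s (x1 - x3) - y1 mod 41 = 4 * (24 - 9) - 7 = 12

2P = (9, 12)


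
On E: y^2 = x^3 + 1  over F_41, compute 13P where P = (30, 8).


k = 13 = 1101_2 (binary, LSB first: 1011)
Double-and-add from P = (30, 8):
  bit 0 = 1: acc = O + (30, 8) = (30, 8)
  bit 1 = 0: acc unchanged = (30, 8)
  bit 2 = 1: acc = (30, 8) + (35, 21) = (9, 22)
  bit 3 = 1: acc = (9, 22) + (32, 16) = (32, 25)

13P = (32, 25)


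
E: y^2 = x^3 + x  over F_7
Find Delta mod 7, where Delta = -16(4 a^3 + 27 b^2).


4 a^3 + 27 b^2 = 4*1^3 + 27*0^2 = 4 + 0 = 4
Delta = -16 * (4) = -64
Delta mod 7 = 6

Delta = 6 (mod 7)


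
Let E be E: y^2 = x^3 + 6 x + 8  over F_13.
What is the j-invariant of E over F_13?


Delta = -16(4 a^3 + 27 b^2) mod 13 = 11
-1728 * (4 a)^3 = -1728 * (4*6)^3 mod 13 = 5
j = 5 * 11^(-1) mod 13 = 4

j = 4 (mod 13)


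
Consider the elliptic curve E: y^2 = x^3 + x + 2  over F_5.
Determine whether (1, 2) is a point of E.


Check whether y^2 = x^3 + 1 x + 2 (mod 5) for (x, y) = (1, 2).
LHS: y^2 = 2^2 mod 5 = 4
RHS: x^3 + 1 x + 2 = 1^3 + 1*1 + 2 mod 5 = 4
LHS = RHS

Yes, on the curve


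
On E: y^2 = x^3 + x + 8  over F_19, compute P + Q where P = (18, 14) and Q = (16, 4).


P != Q, so use the chord formula.
s = (y2 - y1) / (x2 - x1) = (9) / (17) mod 19 = 5
x3 = s^2 - x1 - x2 mod 19 = 5^2 - 18 - 16 = 10
y3 = s (x1 - x3) - y1 mod 19 = 5 * (18 - 10) - 14 = 7

P + Q = (10, 7)


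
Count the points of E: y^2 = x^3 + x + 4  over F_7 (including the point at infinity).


For each x in F_7, count y with y^2 = x^3 + 1 x + 4 mod 7:
  x = 0: RHS = 4, y in [2, 5]  -> 2 point(s)
  x = 2: RHS = 0, y in [0]  -> 1 point(s)
  x = 4: RHS = 2, y in [3, 4]  -> 2 point(s)
  x = 5: RHS = 1, y in [1, 6]  -> 2 point(s)
  x = 6: RHS = 2, y in [3, 4]  -> 2 point(s)
Affine points: 9. Add the point at infinity: total = 10.

#E(F_7) = 10


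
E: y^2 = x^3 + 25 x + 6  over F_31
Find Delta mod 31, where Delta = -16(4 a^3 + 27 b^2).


4 a^3 + 27 b^2 = 4*25^3 + 27*6^2 = 62500 + 972 = 63472
Delta = -16 * (63472) = -1015552
Delta mod 31 = 8

Delta = 8 (mod 31)


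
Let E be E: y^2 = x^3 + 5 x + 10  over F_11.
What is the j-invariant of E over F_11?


Delta = -16(4 a^3 + 27 b^2) mod 11 = 5
-1728 * (4 a)^3 = -1728 * (4*5)^3 mod 11 = 8
j = 8 * 5^(-1) mod 11 = 6

j = 6 (mod 11)


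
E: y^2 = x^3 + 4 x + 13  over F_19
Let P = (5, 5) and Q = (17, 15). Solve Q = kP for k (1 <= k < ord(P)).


Enumerate multiples of P until we hit Q = (17, 15):
  1P = (5, 5)
  2P = (7, 2)
  3P = (14, 18)
  4P = (11, 18)
  5P = (4, 13)
  6P = (17, 15)
Match found at i = 6.

k = 6


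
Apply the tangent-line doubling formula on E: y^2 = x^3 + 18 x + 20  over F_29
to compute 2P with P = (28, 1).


Doubling: s = (3 x1^2 + a) / (2 y1)
s = (3*28^2 + 18) / (2*1) mod 29 = 25
x3 = s^2 - 2 x1 mod 29 = 25^2 - 2*28 = 18
y3 = s (x1 - x3) - y1 mod 29 = 25 * (28 - 18) - 1 = 17

2P = (18, 17)


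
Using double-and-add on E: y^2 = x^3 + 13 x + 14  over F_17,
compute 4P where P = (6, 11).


k = 4 = 100_2 (binary, LSB first: 001)
Double-and-add from P = (6, 11):
  bit 0 = 0: acc unchanged = O
  bit 1 = 0: acc unchanged = O
  bit 2 = 1: acc = O + (14, 4) = (14, 4)

4P = (14, 4)


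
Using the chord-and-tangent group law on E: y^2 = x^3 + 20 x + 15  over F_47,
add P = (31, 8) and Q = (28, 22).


P != Q, so use the chord formula.
s = (y2 - y1) / (x2 - x1) = (14) / (44) mod 47 = 11
x3 = s^2 - x1 - x2 mod 47 = 11^2 - 31 - 28 = 15
y3 = s (x1 - x3) - y1 mod 47 = 11 * (31 - 15) - 8 = 27

P + Q = (15, 27)


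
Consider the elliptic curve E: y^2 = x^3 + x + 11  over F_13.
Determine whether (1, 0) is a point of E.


Check whether y^2 = x^3 + 1 x + 11 (mod 13) for (x, y) = (1, 0).
LHS: y^2 = 0^2 mod 13 = 0
RHS: x^3 + 1 x + 11 = 1^3 + 1*1 + 11 mod 13 = 0
LHS = RHS

Yes, on the curve


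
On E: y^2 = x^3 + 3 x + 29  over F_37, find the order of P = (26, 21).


Compute successive multiples of P until we hit O:
  1P = (26, 21)
  2P = (33, 29)
  3P = (8, 26)
  4P = (29, 23)
  5P = (3, 19)
  6P = (5, 13)
  7P = (34, 20)
  8P = (25, 2)
  ... (continuing to 28P)
  28P = O

ord(P) = 28


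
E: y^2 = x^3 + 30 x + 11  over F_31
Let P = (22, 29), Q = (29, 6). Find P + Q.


P != Q, so use the chord formula.
s = (y2 - y1) / (x2 - x1) = (8) / (7) mod 31 = 10
x3 = s^2 - x1 - x2 mod 31 = 10^2 - 22 - 29 = 18
y3 = s (x1 - x3) - y1 mod 31 = 10 * (22 - 18) - 29 = 11

P + Q = (18, 11)


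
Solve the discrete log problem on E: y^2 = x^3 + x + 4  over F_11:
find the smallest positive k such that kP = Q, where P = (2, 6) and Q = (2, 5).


Enumerate multiples of P until we hit Q = (2, 5):
  1P = (2, 6)
  2P = (0, 9)
  3P = (3, 1)
  4P = (9, 7)
  5P = (9, 4)
  6P = (3, 10)
  7P = (0, 2)
  8P = (2, 5)
Match found at i = 8.

k = 8


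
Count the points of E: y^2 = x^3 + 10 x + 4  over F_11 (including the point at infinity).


For each x in F_11, count y with y^2 = x^3 + 10 x + 4 mod 11:
  x = 0: RHS = 4, y in [2, 9]  -> 2 point(s)
  x = 1: RHS = 4, y in [2, 9]  -> 2 point(s)
  x = 4: RHS = 9, y in [3, 8]  -> 2 point(s)
  x = 5: RHS = 3, y in [5, 6]  -> 2 point(s)
  x = 6: RHS = 5, y in [4, 7]  -> 2 point(s)
  x = 9: RHS = 9, y in [3, 8]  -> 2 point(s)
  x = 10: RHS = 4, y in [2, 9]  -> 2 point(s)
Affine points: 14. Add the point at infinity: total = 15.

#E(F_11) = 15


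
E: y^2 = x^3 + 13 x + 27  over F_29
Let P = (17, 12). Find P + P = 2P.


Doubling: s = (3 x1^2 + a) / (2 y1)
s = (3*17^2 + 13) / (2*12) mod 29 = 27
x3 = s^2 - 2 x1 mod 29 = 27^2 - 2*17 = 28
y3 = s (x1 - x3) - y1 mod 29 = 27 * (17 - 28) - 12 = 10

2P = (28, 10)


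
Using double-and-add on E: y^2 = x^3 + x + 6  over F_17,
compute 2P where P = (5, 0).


k = 2 = 10_2 (binary, LSB first: 01)
Double-and-add from P = (5, 0):
  bit 0 = 0: acc unchanged = O
  bit 1 = 1: acc = O + O = O

2P = O


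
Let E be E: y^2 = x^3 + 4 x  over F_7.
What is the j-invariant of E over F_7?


Delta = -16(4 a^3 + 27 b^2) mod 7 = 6
-1728 * (4 a)^3 = -1728 * (4*4)^3 mod 7 = 1
j = 1 * 6^(-1) mod 7 = 6

j = 6 (mod 7)


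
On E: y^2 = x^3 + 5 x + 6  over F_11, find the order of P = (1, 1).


Compute successive multiples of P until we hit O:
  1P = (1, 1)
  2P = (3, 2)
  3P = (10, 0)
  4P = (3, 9)
  5P = (1, 10)
  6P = O

ord(P) = 6


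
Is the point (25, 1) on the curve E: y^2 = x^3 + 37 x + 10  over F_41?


Check whether y^2 = x^3 + 37 x + 10 (mod 41) for (x, y) = (25, 1).
LHS: y^2 = 1^2 mod 41 = 1
RHS: x^3 + 37 x + 10 = 25^3 + 37*25 + 10 mod 41 = 37
LHS != RHS

No, not on the curve


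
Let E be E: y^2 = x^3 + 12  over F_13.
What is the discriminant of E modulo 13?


4 a^3 + 27 b^2 = 4*0^3 + 27*12^2 = 0 + 3888 = 3888
Delta = -16 * (3888) = -62208
Delta mod 13 = 10

Delta = 10 (mod 13)


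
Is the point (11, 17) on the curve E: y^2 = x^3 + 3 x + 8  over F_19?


Check whether y^2 = x^3 + 3 x + 8 (mod 19) for (x, y) = (11, 17).
LHS: y^2 = 17^2 mod 19 = 4
RHS: x^3 + 3 x + 8 = 11^3 + 3*11 + 8 mod 19 = 4
LHS = RHS

Yes, on the curve


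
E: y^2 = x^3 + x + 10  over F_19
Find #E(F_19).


For each x in F_19, count y with y^2 = x^3 + 1 x + 10 mod 19:
  x = 2: RHS = 1, y in [1, 18]  -> 2 point(s)
  x = 5: RHS = 7, y in [8, 11]  -> 2 point(s)
  x = 6: RHS = 4, y in [2, 17]  -> 2 point(s)
  x = 8: RHS = 17, y in [6, 13]  -> 2 point(s)
  x = 9: RHS = 7, y in [8, 11]  -> 2 point(s)
  x = 13: RHS = 16, y in [4, 15]  -> 2 point(s)
  x = 17: RHS = 0, y in [0]  -> 1 point(s)
Affine points: 13. Add the point at infinity: total = 14.

#E(F_19) = 14


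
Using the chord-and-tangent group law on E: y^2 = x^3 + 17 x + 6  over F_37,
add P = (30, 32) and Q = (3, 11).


P != Q, so use the chord formula.
s = (y2 - y1) / (x2 - x1) = (16) / (10) mod 37 = 9
x3 = s^2 - x1 - x2 mod 37 = 9^2 - 30 - 3 = 11
y3 = s (x1 - x3) - y1 mod 37 = 9 * (30 - 11) - 32 = 28

P + Q = (11, 28)


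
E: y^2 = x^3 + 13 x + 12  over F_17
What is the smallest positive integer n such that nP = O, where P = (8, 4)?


Compute successive multiples of P until we hit O:
  1P = (8, 4)
  2P = (5, 7)
  3P = (5, 10)
  4P = (8, 13)
  5P = O

ord(P) = 5


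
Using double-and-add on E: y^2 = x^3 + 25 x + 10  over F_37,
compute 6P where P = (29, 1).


k = 6 = 110_2 (binary, LSB first: 011)
Double-and-add from P = (29, 1):
  bit 0 = 0: acc unchanged = O
  bit 1 = 1: acc = O + (13, 33) = (13, 33)
  bit 2 = 1: acc = (13, 33) + (21, 18) = (36, 24)

6P = (36, 24)


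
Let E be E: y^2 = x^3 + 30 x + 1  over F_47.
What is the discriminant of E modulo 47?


4 a^3 + 27 b^2 = 4*30^3 + 27*1^2 = 108000 + 27 = 108027
Delta = -16 * (108027) = -1728432
Delta mod 47 = 40

Delta = 40 (mod 47)


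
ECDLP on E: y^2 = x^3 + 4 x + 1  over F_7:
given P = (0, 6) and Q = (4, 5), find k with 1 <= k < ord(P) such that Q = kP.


Enumerate multiples of P until we hit Q = (4, 5):
  1P = (0, 6)
  2P = (4, 2)
  3P = (4, 5)
Match found at i = 3.

k = 3


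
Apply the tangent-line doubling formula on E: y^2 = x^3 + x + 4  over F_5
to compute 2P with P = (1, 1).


Doubling: s = (3 x1^2 + a) / (2 y1)
s = (3*1^2 + 1) / (2*1) mod 5 = 2
x3 = s^2 - 2 x1 mod 5 = 2^2 - 2*1 = 2
y3 = s (x1 - x3) - y1 mod 5 = 2 * (1 - 2) - 1 = 2

2P = (2, 2)


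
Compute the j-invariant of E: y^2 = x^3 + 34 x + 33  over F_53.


Delta = -16(4 a^3 + 27 b^2) mod 53 = 10
-1728 * (4 a)^3 = -1728 * (4*34)^3 mod 53 = 6
j = 6 * 10^(-1) mod 53 = 43

j = 43 (mod 53)


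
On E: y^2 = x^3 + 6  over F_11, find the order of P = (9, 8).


Compute successive multiples of P until we hit O:
  1P = (9, 8)
  2P = (8, 1)
  3P = (10, 7)
  4P = (4, 9)
  5P = (2, 6)
  6P = (3, 0)
  7P = (2, 5)
  8P = (4, 2)
  ... (continuing to 12P)
  12P = O

ord(P) = 12


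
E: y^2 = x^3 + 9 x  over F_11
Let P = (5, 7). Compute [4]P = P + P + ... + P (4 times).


k = 4 = 100_2 (binary, LSB first: 001)
Double-and-add from P = (5, 7):
  bit 0 = 0: acc unchanged = O
  bit 1 = 0: acc unchanged = O
  bit 2 = 1: acc = O + (4, 1) = (4, 1)

4P = (4, 1)


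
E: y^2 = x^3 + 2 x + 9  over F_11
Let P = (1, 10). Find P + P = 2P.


Doubling: s = (3 x1^2 + a) / (2 y1)
s = (3*1^2 + 2) / (2*10) mod 11 = 3
x3 = s^2 - 2 x1 mod 11 = 3^2 - 2*1 = 7
y3 = s (x1 - x3) - y1 mod 11 = 3 * (1 - 7) - 10 = 5

2P = (7, 5)


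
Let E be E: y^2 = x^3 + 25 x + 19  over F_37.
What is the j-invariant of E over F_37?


Delta = -16(4 a^3 + 27 b^2) mod 37 = 2
-1728 * (4 a)^3 = -1728 * (4*25)^3 mod 37 = 11
j = 11 * 2^(-1) mod 37 = 24

j = 24 (mod 37)


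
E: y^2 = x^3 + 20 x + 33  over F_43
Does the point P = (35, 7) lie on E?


Check whether y^2 = x^3 + 20 x + 33 (mod 43) for (x, y) = (35, 7).
LHS: y^2 = 7^2 mod 43 = 6
RHS: x^3 + 20 x + 33 = 35^3 + 20*35 + 33 mod 43 = 6
LHS = RHS

Yes, on the curve


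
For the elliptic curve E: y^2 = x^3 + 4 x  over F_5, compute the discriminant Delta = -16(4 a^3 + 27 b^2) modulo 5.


4 a^3 + 27 b^2 = 4*4^3 + 27*0^2 = 256 + 0 = 256
Delta = -16 * (256) = -4096
Delta mod 5 = 4

Delta = 4 (mod 5)


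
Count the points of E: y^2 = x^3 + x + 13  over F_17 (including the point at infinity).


For each x in F_17, count y with y^2 = x^3 + 1 x + 13 mod 17:
  x = 0: RHS = 13, y in [8, 9]  -> 2 point(s)
  x = 1: RHS = 15, y in [7, 10]  -> 2 point(s)
  x = 3: RHS = 9, y in [3, 14]  -> 2 point(s)
  x = 4: RHS = 13, y in [8, 9]  -> 2 point(s)
  x = 12: RHS = 2, y in [6, 11]  -> 2 point(s)
  x = 13: RHS = 13, y in [8, 9]  -> 2 point(s)
  x = 14: RHS = 0, y in [0]  -> 1 point(s)
Affine points: 13. Add the point at infinity: total = 14.

#E(F_17) = 14


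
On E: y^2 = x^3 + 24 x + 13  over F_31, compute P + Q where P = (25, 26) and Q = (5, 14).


P != Q, so use the chord formula.
s = (y2 - y1) / (x2 - x1) = (19) / (11) mod 31 = 13
x3 = s^2 - x1 - x2 mod 31 = 13^2 - 25 - 5 = 15
y3 = s (x1 - x3) - y1 mod 31 = 13 * (25 - 15) - 26 = 11

P + Q = (15, 11)


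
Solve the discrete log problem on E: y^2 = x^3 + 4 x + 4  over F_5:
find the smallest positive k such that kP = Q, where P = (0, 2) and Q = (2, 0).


Enumerate multiples of P until we hit Q = (2, 0):
  1P = (0, 2)
  2P = (1, 2)
  3P = (4, 3)
  4P = (2, 0)
Match found at i = 4.

k = 4


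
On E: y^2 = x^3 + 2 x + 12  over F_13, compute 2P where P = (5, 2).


Doubling: s = (3 x1^2 + a) / (2 y1)
s = (3*5^2 + 2) / (2*2) mod 13 = 3
x3 = s^2 - 2 x1 mod 13 = 3^2 - 2*5 = 12
y3 = s (x1 - x3) - y1 mod 13 = 3 * (5 - 12) - 2 = 3

2P = (12, 3)


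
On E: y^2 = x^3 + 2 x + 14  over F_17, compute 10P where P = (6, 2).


k = 10 = 1010_2 (binary, LSB first: 0101)
Double-and-add from P = (6, 2):
  bit 0 = 0: acc unchanged = O
  bit 1 = 1: acc = O + (9, 9) = (9, 9)
  bit 2 = 0: acc unchanged = (9, 9)
  bit 3 = 1: acc = (9, 9) + (5, 8) = (2, 14)

10P = (2, 14)


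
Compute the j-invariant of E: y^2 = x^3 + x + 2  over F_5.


Delta = -16(4 a^3 + 27 b^2) mod 5 = 3
-1728 * (4 a)^3 = -1728 * (4*1)^3 mod 5 = 3
j = 3 * 3^(-1) mod 5 = 1

j = 1 (mod 5)


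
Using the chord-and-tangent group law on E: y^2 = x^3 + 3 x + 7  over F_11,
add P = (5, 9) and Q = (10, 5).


P != Q, so use the chord formula.
s = (y2 - y1) / (x2 - x1) = (7) / (5) mod 11 = 8
x3 = s^2 - x1 - x2 mod 11 = 8^2 - 5 - 10 = 5
y3 = s (x1 - x3) - y1 mod 11 = 8 * (5 - 5) - 9 = 2

P + Q = (5, 2)


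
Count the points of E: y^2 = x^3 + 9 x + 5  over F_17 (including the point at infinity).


For each x in F_17, count y with y^2 = x^3 + 9 x + 5 mod 17:
  x = 1: RHS = 15, y in [7, 10]  -> 2 point(s)
  x = 3: RHS = 8, y in [5, 12]  -> 2 point(s)
  x = 9: RHS = 16, y in [4, 13]  -> 2 point(s)
  x = 14: RHS = 2, y in [6, 11]  -> 2 point(s)
  x = 15: RHS = 13, y in [8, 9]  -> 2 point(s)
Affine points: 10. Add the point at infinity: total = 11.

#E(F_17) = 11
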